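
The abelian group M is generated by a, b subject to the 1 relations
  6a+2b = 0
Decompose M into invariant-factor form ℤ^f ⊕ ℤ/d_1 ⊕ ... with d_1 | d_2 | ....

rank_ℚ(R)=1; free=2−1=1
SNF(R) diag = [2] → torsion [2]

Answer: M ≅ ℤ^1 ⊕ ℤ/2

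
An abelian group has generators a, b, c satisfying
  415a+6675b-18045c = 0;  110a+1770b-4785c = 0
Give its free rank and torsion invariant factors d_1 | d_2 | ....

Answer: M ≅ ℤ^1 ⊕ ℤ/5 ⊕ ℤ/15

Derivation:
rank_ℚ(R)=2; free=3−2=1
SNF(R) diag = [5, 15] → torsion [5, 15]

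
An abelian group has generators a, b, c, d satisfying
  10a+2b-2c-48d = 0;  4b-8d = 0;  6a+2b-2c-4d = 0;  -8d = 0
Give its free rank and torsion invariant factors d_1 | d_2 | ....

rank_ℚ(R)=4; free=4−4=0
SNF(R) diag = [2, 4, 4, 8] → torsion [2, 4, 4, 8]

Answer: M ≅ ℤ/2 ⊕ ℤ/4 ⊕ ℤ/4 ⊕ ℤ/8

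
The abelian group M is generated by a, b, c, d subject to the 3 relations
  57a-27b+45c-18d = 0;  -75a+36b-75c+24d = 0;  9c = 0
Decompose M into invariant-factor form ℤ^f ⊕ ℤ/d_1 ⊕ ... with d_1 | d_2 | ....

rank_ℚ(R)=3; free=4−3=1
SNF(R) diag = [3, 3, 9] → torsion [3, 3, 9]

Answer: M ≅ ℤ^1 ⊕ ℤ/3 ⊕ ℤ/3 ⊕ ℤ/9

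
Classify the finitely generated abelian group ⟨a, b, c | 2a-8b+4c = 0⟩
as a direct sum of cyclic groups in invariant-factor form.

rank_ℚ(R)=1; free=3−1=2
SNF(R) diag = [2] → torsion [2]

Answer: M ≅ ℤ^2 ⊕ ℤ/2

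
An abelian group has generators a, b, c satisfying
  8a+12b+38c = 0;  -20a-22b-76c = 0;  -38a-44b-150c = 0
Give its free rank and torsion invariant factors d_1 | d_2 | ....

rank_ℚ(R)=3; free=3−3=0
SNF(R) diag = [2, 2, 6] → torsion [2, 2, 6]

Answer: M ≅ ℤ/2 ⊕ ℤ/2 ⊕ ℤ/6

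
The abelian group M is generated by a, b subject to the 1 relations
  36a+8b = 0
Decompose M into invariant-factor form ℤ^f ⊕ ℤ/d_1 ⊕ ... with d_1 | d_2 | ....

Answer: M ≅ ℤ^1 ⊕ ℤ/4

Derivation:
rank_ℚ(R)=1; free=2−1=1
SNF(R) diag = [4] → torsion [4]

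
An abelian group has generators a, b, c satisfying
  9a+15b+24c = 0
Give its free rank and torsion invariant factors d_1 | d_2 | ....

rank_ℚ(R)=1; free=3−1=2
SNF(R) diag = [3] → torsion [3]

Answer: M ≅ ℤ^2 ⊕ ℤ/3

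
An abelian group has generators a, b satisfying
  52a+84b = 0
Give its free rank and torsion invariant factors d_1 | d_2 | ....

Answer: M ≅ ℤ^1 ⊕ ℤ/4

Derivation:
rank_ℚ(R)=1; free=2−1=1
SNF(R) diag = [4] → torsion [4]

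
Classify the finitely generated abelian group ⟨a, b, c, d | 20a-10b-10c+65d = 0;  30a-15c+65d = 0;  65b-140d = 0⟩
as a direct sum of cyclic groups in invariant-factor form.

Answer: M ≅ ℤ^1 ⊕ ℤ/5 ⊕ ℤ/5 ⊕ ℤ/5

Derivation:
rank_ℚ(R)=3; free=4−3=1
SNF(R) diag = [5, 5, 5] → torsion [5, 5, 5]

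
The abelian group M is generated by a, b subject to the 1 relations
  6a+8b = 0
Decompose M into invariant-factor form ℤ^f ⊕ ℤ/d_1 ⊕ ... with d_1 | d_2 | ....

rank_ℚ(R)=1; free=2−1=1
SNF(R) diag = [2] → torsion [2]

Answer: M ≅ ℤ^1 ⊕ ℤ/2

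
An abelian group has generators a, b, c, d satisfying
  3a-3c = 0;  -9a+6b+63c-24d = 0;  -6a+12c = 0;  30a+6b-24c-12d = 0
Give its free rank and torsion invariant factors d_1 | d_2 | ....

Answer: M ≅ ℤ/3 ⊕ ℤ/6 ⊕ ℤ/6 ⊕ ℤ/12

Derivation:
rank_ℚ(R)=4; free=4−4=0
SNF(R) diag = [3, 6, 6, 12] → torsion [3, 6, 6, 12]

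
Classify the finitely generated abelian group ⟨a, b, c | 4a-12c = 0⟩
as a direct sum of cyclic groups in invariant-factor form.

rank_ℚ(R)=1; free=3−1=2
SNF(R) diag = [4] → torsion [4]

Answer: M ≅ ℤ^2 ⊕ ℤ/4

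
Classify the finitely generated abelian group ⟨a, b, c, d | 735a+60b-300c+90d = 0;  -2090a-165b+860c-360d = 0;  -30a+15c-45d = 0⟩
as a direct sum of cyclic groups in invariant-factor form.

Answer: M ≅ ℤ^1 ⊕ ℤ/5 ⊕ ℤ/15 ⊕ ℤ/15

Derivation:
rank_ℚ(R)=3; free=4−3=1
SNF(R) diag = [5, 15, 15] → torsion [5, 15, 15]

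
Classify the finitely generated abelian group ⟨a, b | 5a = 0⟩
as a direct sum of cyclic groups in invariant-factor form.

Answer: M ≅ ℤ^1 ⊕ ℤ/5

Derivation:
rank_ℚ(R)=1; free=2−1=1
SNF(R) diag = [5] → torsion [5]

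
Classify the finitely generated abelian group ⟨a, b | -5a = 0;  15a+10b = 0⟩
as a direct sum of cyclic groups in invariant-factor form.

Answer: M ≅ ℤ/5 ⊕ ℤ/10

Derivation:
rank_ℚ(R)=2; free=2−2=0
SNF(R) diag = [5, 10] → torsion [5, 10]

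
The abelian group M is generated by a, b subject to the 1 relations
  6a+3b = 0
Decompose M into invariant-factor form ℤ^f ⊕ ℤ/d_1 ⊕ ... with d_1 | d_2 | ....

rank_ℚ(R)=1; free=2−1=1
SNF(R) diag = [3] → torsion [3]

Answer: M ≅ ℤ^1 ⊕ ℤ/3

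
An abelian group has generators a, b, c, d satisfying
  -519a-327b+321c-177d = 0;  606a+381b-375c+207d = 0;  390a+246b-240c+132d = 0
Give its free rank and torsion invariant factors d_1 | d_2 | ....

Answer: M ≅ ℤ^1 ⊕ ℤ/3 ⊕ ℤ/3 ⊕ ℤ/6

Derivation:
rank_ℚ(R)=3; free=4−3=1
SNF(R) diag = [3, 3, 6] → torsion [3, 3, 6]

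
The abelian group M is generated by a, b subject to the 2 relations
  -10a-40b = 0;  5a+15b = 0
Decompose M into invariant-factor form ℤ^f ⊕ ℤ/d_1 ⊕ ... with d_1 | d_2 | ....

Answer: M ≅ ℤ/5 ⊕ ℤ/10

Derivation:
rank_ℚ(R)=2; free=2−2=0
SNF(R) diag = [5, 10] → torsion [5, 10]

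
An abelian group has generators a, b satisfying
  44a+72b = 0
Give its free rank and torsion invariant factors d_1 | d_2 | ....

Answer: M ≅ ℤ^1 ⊕ ℤ/4

Derivation:
rank_ℚ(R)=1; free=2−1=1
SNF(R) diag = [4] → torsion [4]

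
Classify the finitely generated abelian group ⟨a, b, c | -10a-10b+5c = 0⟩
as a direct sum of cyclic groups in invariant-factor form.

rank_ℚ(R)=1; free=3−1=2
SNF(R) diag = [5] → torsion [5]

Answer: M ≅ ℤ^2 ⊕ ℤ/5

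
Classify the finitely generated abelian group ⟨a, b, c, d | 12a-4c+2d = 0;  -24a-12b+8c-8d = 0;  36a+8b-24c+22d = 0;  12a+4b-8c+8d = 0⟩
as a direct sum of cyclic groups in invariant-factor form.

rank_ℚ(R)=4; free=4−4=0
SNF(R) diag = [2, 4, 4, 12] → torsion [2, 4, 4, 12]

Answer: M ≅ ℤ/2 ⊕ ℤ/4 ⊕ ℤ/4 ⊕ ℤ/12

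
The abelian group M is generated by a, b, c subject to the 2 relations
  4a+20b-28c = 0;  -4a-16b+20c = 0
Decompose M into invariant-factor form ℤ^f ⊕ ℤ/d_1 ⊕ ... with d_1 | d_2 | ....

rank_ℚ(R)=2; free=3−2=1
SNF(R) diag = [4, 4] → torsion [4, 4]

Answer: M ≅ ℤ^1 ⊕ ℤ/4 ⊕ ℤ/4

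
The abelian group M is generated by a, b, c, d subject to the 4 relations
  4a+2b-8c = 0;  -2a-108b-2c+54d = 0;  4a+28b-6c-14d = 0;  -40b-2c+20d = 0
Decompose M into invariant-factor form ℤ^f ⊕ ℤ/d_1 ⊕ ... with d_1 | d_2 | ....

rank_ℚ(R)=4; free=4−4=0
SNF(R) diag = [2, 2, 2, 6] → torsion [2, 2, 2, 6]

Answer: M ≅ ℤ/2 ⊕ ℤ/2 ⊕ ℤ/2 ⊕ ℤ/6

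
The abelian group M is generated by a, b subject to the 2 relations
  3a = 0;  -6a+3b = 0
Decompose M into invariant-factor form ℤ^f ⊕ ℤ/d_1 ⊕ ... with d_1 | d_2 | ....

Answer: M ≅ ℤ/3 ⊕ ℤ/3

Derivation:
rank_ℚ(R)=2; free=2−2=0
SNF(R) diag = [3, 3] → torsion [3, 3]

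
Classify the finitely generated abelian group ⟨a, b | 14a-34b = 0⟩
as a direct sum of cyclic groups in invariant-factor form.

rank_ℚ(R)=1; free=2−1=1
SNF(R) diag = [2] → torsion [2]

Answer: M ≅ ℤ^1 ⊕ ℤ/2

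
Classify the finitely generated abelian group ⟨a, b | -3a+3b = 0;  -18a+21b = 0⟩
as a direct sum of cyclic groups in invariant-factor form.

rank_ℚ(R)=2; free=2−2=0
SNF(R) diag = [3, 3] → torsion [3, 3]

Answer: M ≅ ℤ/3 ⊕ ℤ/3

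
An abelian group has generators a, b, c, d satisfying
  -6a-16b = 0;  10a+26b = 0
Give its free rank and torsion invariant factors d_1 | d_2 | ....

Answer: M ≅ ℤ^2 ⊕ ℤ/2 ⊕ ℤ/2

Derivation:
rank_ℚ(R)=2; free=4−2=2
SNF(R) diag = [2, 2] → torsion [2, 2]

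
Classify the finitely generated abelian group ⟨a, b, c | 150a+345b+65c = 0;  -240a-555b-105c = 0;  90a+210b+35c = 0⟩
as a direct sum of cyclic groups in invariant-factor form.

Answer: M ≅ ℤ/5 ⊕ ℤ/15 ⊕ ℤ/30

Derivation:
rank_ℚ(R)=3; free=3−3=0
SNF(R) diag = [5, 15, 30] → torsion [5, 15, 30]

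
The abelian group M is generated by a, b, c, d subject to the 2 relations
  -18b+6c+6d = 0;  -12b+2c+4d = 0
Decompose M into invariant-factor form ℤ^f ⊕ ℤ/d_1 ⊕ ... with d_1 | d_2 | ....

rank_ℚ(R)=2; free=4−2=2
SNF(R) diag = [2, 6] → torsion [2, 6]

Answer: M ≅ ℤ^2 ⊕ ℤ/2 ⊕ ℤ/6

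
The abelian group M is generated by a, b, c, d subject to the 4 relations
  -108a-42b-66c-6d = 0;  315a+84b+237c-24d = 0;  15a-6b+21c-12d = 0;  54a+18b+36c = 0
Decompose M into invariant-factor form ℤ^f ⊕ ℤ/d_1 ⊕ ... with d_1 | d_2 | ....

rank_ℚ(R)=4; free=4−4=0
SNF(R) diag = [3, 6, 6, 18] → torsion [3, 6, 6, 18]

Answer: M ≅ ℤ/3 ⊕ ℤ/6 ⊕ ℤ/6 ⊕ ℤ/18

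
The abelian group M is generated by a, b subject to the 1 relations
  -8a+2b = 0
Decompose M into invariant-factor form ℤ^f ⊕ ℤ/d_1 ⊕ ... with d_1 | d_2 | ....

Answer: M ≅ ℤ^1 ⊕ ℤ/2

Derivation:
rank_ℚ(R)=1; free=2−1=1
SNF(R) diag = [2] → torsion [2]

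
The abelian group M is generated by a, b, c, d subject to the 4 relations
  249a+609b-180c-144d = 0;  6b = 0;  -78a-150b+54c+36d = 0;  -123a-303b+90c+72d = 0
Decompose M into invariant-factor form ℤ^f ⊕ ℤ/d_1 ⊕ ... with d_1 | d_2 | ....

Answer: M ≅ ℤ/3 ⊕ ℤ/6 ⊕ ℤ/18 ⊕ ℤ/36

Derivation:
rank_ℚ(R)=4; free=4−4=0
SNF(R) diag = [3, 6, 18, 36] → torsion [3, 6, 18, 36]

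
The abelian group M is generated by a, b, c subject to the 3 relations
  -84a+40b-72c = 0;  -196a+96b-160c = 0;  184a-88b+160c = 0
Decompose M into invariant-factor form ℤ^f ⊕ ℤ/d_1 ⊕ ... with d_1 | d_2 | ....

Answer: M ≅ ℤ/4 ⊕ ℤ/8 ⊕ ℤ/24

Derivation:
rank_ℚ(R)=3; free=3−3=0
SNF(R) diag = [4, 8, 24] → torsion [4, 8, 24]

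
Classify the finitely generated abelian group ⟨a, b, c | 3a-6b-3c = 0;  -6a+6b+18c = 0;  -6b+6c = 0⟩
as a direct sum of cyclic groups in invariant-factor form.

Answer: M ≅ ℤ/3 ⊕ ℤ/6 ⊕ ℤ/6

Derivation:
rank_ℚ(R)=3; free=3−3=0
SNF(R) diag = [3, 6, 6] → torsion [3, 6, 6]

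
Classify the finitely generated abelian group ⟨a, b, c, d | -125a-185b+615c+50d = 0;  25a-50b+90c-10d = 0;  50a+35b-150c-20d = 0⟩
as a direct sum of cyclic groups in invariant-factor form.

rank_ℚ(R)=3; free=4−3=1
SNF(R) diag = [5, 15, 15] → torsion [5, 15, 15]

Answer: M ≅ ℤ^1 ⊕ ℤ/5 ⊕ ℤ/15 ⊕ ℤ/15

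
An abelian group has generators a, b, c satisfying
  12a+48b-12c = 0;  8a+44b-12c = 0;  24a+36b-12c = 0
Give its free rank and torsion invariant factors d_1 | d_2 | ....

Answer: M ≅ ℤ/4 ⊕ ℤ/12 ⊕ ℤ/24

Derivation:
rank_ℚ(R)=3; free=3−3=0
SNF(R) diag = [4, 12, 24] → torsion [4, 12, 24]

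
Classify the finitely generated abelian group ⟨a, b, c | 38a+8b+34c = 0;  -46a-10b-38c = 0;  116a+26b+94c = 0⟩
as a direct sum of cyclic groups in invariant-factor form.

rank_ℚ(R)=3; free=3−3=0
SNF(R) diag = [2, 6, 6] → torsion [2, 6, 6]

Answer: M ≅ ℤ/2 ⊕ ℤ/6 ⊕ ℤ/6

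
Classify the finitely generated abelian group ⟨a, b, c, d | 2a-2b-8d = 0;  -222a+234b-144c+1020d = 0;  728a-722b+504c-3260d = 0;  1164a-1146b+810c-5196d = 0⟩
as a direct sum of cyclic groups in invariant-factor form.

Answer: M ≅ ℤ/2 ⊕ ℤ/6 ⊕ ℤ/18 ⊕ ℤ/36

Derivation:
rank_ℚ(R)=4; free=4−4=0
SNF(R) diag = [2, 6, 18, 36] → torsion [2, 6, 18, 36]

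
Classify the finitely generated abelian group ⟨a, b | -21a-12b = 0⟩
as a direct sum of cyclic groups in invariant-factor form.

Answer: M ≅ ℤ^1 ⊕ ℤ/3

Derivation:
rank_ℚ(R)=1; free=2−1=1
SNF(R) diag = [3] → torsion [3]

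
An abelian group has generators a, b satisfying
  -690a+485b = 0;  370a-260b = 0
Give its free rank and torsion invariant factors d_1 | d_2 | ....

Answer: M ≅ ℤ/5 ⊕ ℤ/10

Derivation:
rank_ℚ(R)=2; free=2−2=0
SNF(R) diag = [5, 10] → torsion [5, 10]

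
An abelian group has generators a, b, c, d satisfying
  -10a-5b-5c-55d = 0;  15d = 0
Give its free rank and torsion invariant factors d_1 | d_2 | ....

rank_ℚ(R)=2; free=4−2=2
SNF(R) diag = [5, 15] → torsion [5, 15]

Answer: M ≅ ℤ^2 ⊕ ℤ/5 ⊕ ℤ/15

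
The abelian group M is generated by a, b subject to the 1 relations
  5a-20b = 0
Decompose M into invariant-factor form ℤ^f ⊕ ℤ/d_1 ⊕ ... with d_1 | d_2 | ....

Answer: M ≅ ℤ^1 ⊕ ℤ/5

Derivation:
rank_ℚ(R)=1; free=2−1=1
SNF(R) diag = [5] → torsion [5]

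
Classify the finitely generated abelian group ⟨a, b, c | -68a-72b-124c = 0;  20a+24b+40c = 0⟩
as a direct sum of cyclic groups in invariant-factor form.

rank_ℚ(R)=2; free=3−2=1
SNF(R) diag = [4, 12] → torsion [4, 12]

Answer: M ≅ ℤ^1 ⊕ ℤ/4 ⊕ ℤ/12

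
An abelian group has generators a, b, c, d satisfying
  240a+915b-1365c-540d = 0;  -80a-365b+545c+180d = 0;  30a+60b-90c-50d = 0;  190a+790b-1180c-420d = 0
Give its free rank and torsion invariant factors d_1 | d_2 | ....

rank_ℚ(R)=4; free=4−4=0
SNF(R) diag = [5, 10, 30, 90] → torsion [5, 10, 30, 90]

Answer: M ≅ ℤ/5 ⊕ ℤ/10 ⊕ ℤ/30 ⊕ ℤ/90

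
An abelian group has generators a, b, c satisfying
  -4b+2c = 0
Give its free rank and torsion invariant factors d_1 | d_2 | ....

rank_ℚ(R)=1; free=3−1=2
SNF(R) diag = [2] → torsion [2]

Answer: M ≅ ℤ^2 ⊕ ℤ/2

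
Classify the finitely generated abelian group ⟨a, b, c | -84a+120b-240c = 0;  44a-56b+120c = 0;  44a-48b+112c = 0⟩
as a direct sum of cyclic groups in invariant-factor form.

rank_ℚ(R)=3; free=3−3=0
SNF(R) diag = [4, 8, 24] → torsion [4, 8, 24]

Answer: M ≅ ℤ/4 ⊕ ℤ/8 ⊕ ℤ/24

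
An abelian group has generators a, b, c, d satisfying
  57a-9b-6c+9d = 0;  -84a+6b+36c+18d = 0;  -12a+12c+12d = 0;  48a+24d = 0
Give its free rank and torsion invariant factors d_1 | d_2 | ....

rank_ℚ(R)=4; free=4−4=0
SNF(R) diag = [3, 6, 12, 24] → torsion [3, 6, 12, 24]

Answer: M ≅ ℤ/3 ⊕ ℤ/6 ⊕ ℤ/12 ⊕ ℤ/24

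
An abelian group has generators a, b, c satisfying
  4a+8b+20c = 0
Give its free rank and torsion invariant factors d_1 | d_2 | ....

Answer: M ≅ ℤ^2 ⊕ ℤ/4

Derivation:
rank_ℚ(R)=1; free=3−1=2
SNF(R) diag = [4] → torsion [4]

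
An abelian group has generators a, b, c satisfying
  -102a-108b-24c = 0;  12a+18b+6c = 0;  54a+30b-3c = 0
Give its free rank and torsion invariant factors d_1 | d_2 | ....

rank_ℚ(R)=3; free=3−3=0
SNF(R) diag = [3, 6, 18] → torsion [3, 6, 18]

Answer: M ≅ ℤ/3 ⊕ ℤ/6 ⊕ ℤ/18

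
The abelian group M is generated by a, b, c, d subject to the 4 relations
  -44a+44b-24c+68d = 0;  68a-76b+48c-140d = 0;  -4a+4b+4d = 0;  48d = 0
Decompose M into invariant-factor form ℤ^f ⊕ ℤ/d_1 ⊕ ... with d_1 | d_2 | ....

rank_ℚ(R)=4; free=4−4=0
SNF(R) diag = [4, 8, 24, 48] → torsion [4, 8, 24, 48]

Answer: M ≅ ℤ/4 ⊕ ℤ/8 ⊕ ℤ/24 ⊕ ℤ/48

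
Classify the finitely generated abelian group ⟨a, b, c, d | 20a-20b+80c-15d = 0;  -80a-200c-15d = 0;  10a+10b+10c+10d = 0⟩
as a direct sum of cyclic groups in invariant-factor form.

Answer: M ≅ ℤ^1 ⊕ ℤ/5 ⊕ ℤ/10 ⊕ ℤ/20

Derivation:
rank_ℚ(R)=3; free=4−3=1
SNF(R) diag = [5, 10, 20] → torsion [5, 10, 20]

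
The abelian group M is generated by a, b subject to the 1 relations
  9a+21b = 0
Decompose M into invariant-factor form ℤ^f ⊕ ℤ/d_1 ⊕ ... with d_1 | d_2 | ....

Answer: M ≅ ℤ^1 ⊕ ℤ/3

Derivation:
rank_ℚ(R)=1; free=2−1=1
SNF(R) diag = [3] → torsion [3]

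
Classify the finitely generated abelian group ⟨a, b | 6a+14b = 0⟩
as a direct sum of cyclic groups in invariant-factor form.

rank_ℚ(R)=1; free=2−1=1
SNF(R) diag = [2] → torsion [2]

Answer: M ≅ ℤ^1 ⊕ ℤ/2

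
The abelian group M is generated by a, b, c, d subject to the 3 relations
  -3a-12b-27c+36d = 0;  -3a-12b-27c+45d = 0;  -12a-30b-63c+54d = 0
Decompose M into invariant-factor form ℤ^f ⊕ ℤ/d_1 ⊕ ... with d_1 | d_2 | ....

Answer: M ≅ ℤ^1 ⊕ ℤ/3 ⊕ ℤ/9 ⊕ ℤ/9

Derivation:
rank_ℚ(R)=3; free=4−3=1
SNF(R) diag = [3, 9, 9] → torsion [3, 9, 9]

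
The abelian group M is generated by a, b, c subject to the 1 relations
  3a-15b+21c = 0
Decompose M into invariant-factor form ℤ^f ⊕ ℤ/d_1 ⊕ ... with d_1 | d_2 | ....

Answer: M ≅ ℤ^2 ⊕ ℤ/3

Derivation:
rank_ℚ(R)=1; free=3−1=2
SNF(R) diag = [3] → torsion [3]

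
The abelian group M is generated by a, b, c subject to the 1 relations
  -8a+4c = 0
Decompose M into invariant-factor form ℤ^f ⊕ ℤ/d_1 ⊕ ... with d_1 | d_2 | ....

rank_ℚ(R)=1; free=3−1=2
SNF(R) diag = [4] → torsion [4]

Answer: M ≅ ℤ^2 ⊕ ℤ/4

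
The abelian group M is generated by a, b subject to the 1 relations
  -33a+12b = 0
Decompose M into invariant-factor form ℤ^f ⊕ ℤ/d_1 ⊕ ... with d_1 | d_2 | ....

Answer: M ≅ ℤ^1 ⊕ ℤ/3

Derivation:
rank_ℚ(R)=1; free=2−1=1
SNF(R) diag = [3] → torsion [3]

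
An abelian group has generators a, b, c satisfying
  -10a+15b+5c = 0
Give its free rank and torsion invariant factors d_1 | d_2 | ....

rank_ℚ(R)=1; free=3−1=2
SNF(R) diag = [5] → torsion [5]

Answer: M ≅ ℤ^2 ⊕ ℤ/5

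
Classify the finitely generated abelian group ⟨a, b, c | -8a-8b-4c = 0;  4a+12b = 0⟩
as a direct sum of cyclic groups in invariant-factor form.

Answer: M ≅ ℤ^1 ⊕ ℤ/4 ⊕ ℤ/4

Derivation:
rank_ℚ(R)=2; free=3−2=1
SNF(R) diag = [4, 4] → torsion [4, 4]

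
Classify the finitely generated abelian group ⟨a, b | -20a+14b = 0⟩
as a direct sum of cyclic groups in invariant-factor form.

rank_ℚ(R)=1; free=2−1=1
SNF(R) diag = [2] → torsion [2]

Answer: M ≅ ℤ^1 ⊕ ℤ/2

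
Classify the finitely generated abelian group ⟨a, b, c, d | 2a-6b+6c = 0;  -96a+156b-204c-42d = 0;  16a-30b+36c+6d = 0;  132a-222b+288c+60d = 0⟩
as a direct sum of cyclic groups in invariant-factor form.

rank_ℚ(R)=4; free=4−4=0
SNF(R) diag = [2, 6, 6, 12] → torsion [2, 6, 6, 12]

Answer: M ≅ ℤ/2 ⊕ ℤ/6 ⊕ ℤ/6 ⊕ ℤ/12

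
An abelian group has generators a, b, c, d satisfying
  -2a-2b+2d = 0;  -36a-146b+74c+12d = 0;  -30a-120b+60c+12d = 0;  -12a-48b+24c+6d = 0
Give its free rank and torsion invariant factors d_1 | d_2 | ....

rank_ℚ(R)=4; free=4−4=0
SNF(R) diag = [2, 2, 6, 6] → torsion [2, 2, 6, 6]

Answer: M ≅ ℤ/2 ⊕ ℤ/2 ⊕ ℤ/6 ⊕ ℤ/6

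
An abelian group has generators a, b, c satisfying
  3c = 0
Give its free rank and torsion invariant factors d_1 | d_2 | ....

rank_ℚ(R)=1; free=3−1=2
SNF(R) diag = [3] → torsion [3]

Answer: M ≅ ℤ^2 ⊕ ℤ/3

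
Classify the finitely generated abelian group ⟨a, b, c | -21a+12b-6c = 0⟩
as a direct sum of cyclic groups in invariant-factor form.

Answer: M ≅ ℤ^2 ⊕ ℤ/3

Derivation:
rank_ℚ(R)=1; free=3−1=2
SNF(R) diag = [3] → torsion [3]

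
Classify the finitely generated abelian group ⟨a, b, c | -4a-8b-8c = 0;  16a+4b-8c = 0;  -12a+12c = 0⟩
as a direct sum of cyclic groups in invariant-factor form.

Answer: M ≅ ℤ/4 ⊕ ℤ/4 ⊕ ℤ/12

Derivation:
rank_ℚ(R)=3; free=3−3=0
SNF(R) diag = [4, 4, 12] → torsion [4, 4, 12]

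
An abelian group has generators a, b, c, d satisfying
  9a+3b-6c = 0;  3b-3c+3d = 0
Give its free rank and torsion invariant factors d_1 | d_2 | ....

Answer: M ≅ ℤ^2 ⊕ ℤ/3 ⊕ ℤ/3

Derivation:
rank_ℚ(R)=2; free=4−2=2
SNF(R) diag = [3, 3] → torsion [3, 3]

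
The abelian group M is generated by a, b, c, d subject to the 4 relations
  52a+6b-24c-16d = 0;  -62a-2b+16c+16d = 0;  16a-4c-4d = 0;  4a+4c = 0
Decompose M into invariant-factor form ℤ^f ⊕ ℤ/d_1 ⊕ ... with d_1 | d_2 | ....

Answer: M ≅ ℤ/2 ⊕ ℤ/2 ⊕ ℤ/4 ⊕ ℤ/4

Derivation:
rank_ℚ(R)=4; free=4−4=0
SNF(R) diag = [2, 2, 4, 4] → torsion [2, 2, 4, 4]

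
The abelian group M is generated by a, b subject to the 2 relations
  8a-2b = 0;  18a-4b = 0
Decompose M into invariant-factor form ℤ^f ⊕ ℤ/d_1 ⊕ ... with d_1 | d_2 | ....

rank_ℚ(R)=2; free=2−2=0
SNF(R) diag = [2, 2] → torsion [2, 2]

Answer: M ≅ ℤ/2 ⊕ ℤ/2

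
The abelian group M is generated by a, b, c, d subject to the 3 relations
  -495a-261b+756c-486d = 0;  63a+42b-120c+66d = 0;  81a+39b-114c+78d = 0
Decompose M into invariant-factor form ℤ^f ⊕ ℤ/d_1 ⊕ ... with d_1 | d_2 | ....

rank_ℚ(R)=3; free=4−3=1
SNF(R) diag = [3, 9, 18] → torsion [3, 9, 18]

Answer: M ≅ ℤ^1 ⊕ ℤ/3 ⊕ ℤ/9 ⊕ ℤ/18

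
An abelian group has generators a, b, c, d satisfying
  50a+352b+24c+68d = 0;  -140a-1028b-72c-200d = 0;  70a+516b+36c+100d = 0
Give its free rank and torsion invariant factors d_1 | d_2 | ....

Answer: M ≅ ℤ^1 ⊕ ℤ/2 ⊕ ℤ/4 ⊕ ℤ/12

Derivation:
rank_ℚ(R)=3; free=4−3=1
SNF(R) diag = [2, 4, 12] → torsion [2, 4, 12]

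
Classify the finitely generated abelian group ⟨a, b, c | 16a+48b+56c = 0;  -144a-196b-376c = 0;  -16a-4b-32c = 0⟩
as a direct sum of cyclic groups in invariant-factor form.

rank_ℚ(R)=3; free=3−3=0
SNF(R) diag = [4, 8, 16] → torsion [4, 8, 16]

Answer: M ≅ ℤ/4 ⊕ ℤ/8 ⊕ ℤ/16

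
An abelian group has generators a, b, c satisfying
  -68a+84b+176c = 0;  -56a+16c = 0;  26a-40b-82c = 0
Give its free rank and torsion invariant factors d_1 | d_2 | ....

rank_ℚ(R)=3; free=3−3=0
SNF(R) diag = [2, 4, 8] → torsion [2, 4, 8]

Answer: M ≅ ℤ/2 ⊕ ℤ/4 ⊕ ℤ/8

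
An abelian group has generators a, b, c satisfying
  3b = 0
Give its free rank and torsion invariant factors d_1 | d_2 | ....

rank_ℚ(R)=1; free=3−1=2
SNF(R) diag = [3] → torsion [3]

Answer: M ≅ ℤ^2 ⊕ ℤ/3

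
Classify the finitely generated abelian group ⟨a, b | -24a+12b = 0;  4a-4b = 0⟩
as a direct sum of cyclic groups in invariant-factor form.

rank_ℚ(R)=2; free=2−2=0
SNF(R) diag = [4, 12] → torsion [4, 12]

Answer: M ≅ ℤ/4 ⊕ ℤ/12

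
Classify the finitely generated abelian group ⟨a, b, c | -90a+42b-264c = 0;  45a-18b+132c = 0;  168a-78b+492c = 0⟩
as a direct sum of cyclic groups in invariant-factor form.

rank_ℚ(R)=3; free=3−3=0
SNF(R) diag = [3, 6, 12] → torsion [3, 6, 12]

Answer: M ≅ ℤ/3 ⊕ ℤ/6 ⊕ ℤ/12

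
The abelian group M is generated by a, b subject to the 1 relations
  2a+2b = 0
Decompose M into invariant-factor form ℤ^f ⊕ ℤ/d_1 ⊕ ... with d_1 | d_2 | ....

rank_ℚ(R)=1; free=2−1=1
SNF(R) diag = [2] → torsion [2]

Answer: M ≅ ℤ^1 ⊕ ℤ/2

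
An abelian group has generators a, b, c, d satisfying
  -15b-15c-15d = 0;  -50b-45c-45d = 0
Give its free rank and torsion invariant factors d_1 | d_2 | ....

rank_ℚ(R)=2; free=4−2=2
SNF(R) diag = [5, 15] → torsion [5, 15]

Answer: M ≅ ℤ^2 ⊕ ℤ/5 ⊕ ℤ/15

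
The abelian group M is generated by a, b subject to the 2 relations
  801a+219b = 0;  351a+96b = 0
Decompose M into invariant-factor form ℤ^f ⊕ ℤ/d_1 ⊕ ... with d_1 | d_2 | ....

rank_ℚ(R)=2; free=2−2=0
SNF(R) diag = [3, 9] → torsion [3, 9]

Answer: M ≅ ℤ/3 ⊕ ℤ/9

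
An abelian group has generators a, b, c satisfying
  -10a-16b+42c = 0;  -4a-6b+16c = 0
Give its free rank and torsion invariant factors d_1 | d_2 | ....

rank_ℚ(R)=2; free=3−2=1
SNF(R) diag = [2, 2] → torsion [2, 2]

Answer: M ≅ ℤ^1 ⊕ ℤ/2 ⊕ ℤ/2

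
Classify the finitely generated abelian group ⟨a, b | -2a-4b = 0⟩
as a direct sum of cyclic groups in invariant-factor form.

Answer: M ≅ ℤ^1 ⊕ ℤ/2

Derivation:
rank_ℚ(R)=1; free=2−1=1
SNF(R) diag = [2] → torsion [2]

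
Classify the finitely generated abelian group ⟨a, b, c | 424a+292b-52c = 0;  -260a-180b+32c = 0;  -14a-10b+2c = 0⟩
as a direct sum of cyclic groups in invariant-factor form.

rank_ℚ(R)=3; free=3−3=0
SNF(R) diag = [2, 4, 12] → torsion [2, 4, 12]

Answer: M ≅ ℤ/2 ⊕ ℤ/4 ⊕ ℤ/12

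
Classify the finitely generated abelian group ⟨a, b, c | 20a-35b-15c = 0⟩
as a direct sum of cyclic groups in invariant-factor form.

Answer: M ≅ ℤ^2 ⊕ ℤ/5

Derivation:
rank_ℚ(R)=1; free=3−1=2
SNF(R) diag = [5] → torsion [5]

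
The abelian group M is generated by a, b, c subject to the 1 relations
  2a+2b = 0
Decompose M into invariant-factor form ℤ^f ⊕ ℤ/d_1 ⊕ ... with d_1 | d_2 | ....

Answer: M ≅ ℤ^2 ⊕ ℤ/2

Derivation:
rank_ℚ(R)=1; free=3−1=2
SNF(R) diag = [2] → torsion [2]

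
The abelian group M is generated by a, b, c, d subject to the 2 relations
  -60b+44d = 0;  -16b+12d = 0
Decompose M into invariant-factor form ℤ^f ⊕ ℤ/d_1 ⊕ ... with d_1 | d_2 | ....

rank_ℚ(R)=2; free=4−2=2
SNF(R) diag = [4, 4] → torsion [4, 4]

Answer: M ≅ ℤ^2 ⊕ ℤ/4 ⊕ ℤ/4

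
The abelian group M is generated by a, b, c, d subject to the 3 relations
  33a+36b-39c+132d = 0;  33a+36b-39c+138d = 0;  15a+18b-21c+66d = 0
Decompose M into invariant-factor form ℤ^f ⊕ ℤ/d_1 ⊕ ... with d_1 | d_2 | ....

rank_ℚ(R)=3; free=4−3=1
SNF(R) diag = [3, 6, 18] → torsion [3, 6, 18]

Answer: M ≅ ℤ^1 ⊕ ℤ/3 ⊕ ℤ/6 ⊕ ℤ/18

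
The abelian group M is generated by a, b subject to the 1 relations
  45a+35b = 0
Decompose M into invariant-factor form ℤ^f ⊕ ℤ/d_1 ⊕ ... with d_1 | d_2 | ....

Answer: M ≅ ℤ^1 ⊕ ℤ/5

Derivation:
rank_ℚ(R)=1; free=2−1=1
SNF(R) diag = [5] → torsion [5]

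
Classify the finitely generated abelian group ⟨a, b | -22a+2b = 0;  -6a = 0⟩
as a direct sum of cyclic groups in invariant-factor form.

Answer: M ≅ ℤ/2 ⊕ ℤ/6

Derivation:
rank_ℚ(R)=2; free=2−2=0
SNF(R) diag = [2, 6] → torsion [2, 6]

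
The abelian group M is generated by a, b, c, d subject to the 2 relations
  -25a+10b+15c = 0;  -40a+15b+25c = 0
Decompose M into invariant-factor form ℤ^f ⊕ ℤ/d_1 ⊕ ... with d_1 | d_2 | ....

rank_ℚ(R)=2; free=4−2=2
SNF(R) diag = [5, 5] → torsion [5, 5]

Answer: M ≅ ℤ^2 ⊕ ℤ/5 ⊕ ℤ/5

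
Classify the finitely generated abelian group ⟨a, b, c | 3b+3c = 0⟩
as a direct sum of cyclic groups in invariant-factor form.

Answer: M ≅ ℤ^2 ⊕ ℤ/3

Derivation:
rank_ℚ(R)=1; free=3−1=2
SNF(R) diag = [3] → torsion [3]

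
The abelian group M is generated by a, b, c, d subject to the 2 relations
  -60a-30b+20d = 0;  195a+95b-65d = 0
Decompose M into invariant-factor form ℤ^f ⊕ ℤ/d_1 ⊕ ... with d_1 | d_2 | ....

Answer: M ≅ ℤ^2 ⊕ ℤ/5 ⊕ ℤ/10

Derivation:
rank_ℚ(R)=2; free=4−2=2
SNF(R) diag = [5, 10] → torsion [5, 10]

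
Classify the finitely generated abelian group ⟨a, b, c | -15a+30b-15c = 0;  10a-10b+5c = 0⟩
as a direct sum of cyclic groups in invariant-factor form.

rank_ℚ(R)=2; free=3−2=1
SNF(R) diag = [5, 15] → torsion [5, 15]

Answer: M ≅ ℤ^1 ⊕ ℤ/5 ⊕ ℤ/15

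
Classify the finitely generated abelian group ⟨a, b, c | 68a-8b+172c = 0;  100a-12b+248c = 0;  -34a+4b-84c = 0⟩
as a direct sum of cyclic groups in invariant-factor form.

rank_ℚ(R)=3; free=3−3=0
SNF(R) diag = [2, 4, 4] → torsion [2, 4, 4]

Answer: M ≅ ℤ/2 ⊕ ℤ/4 ⊕ ℤ/4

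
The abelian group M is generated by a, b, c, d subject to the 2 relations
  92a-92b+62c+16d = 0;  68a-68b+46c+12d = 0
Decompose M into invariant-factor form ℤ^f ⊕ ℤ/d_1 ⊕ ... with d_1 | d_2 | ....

Answer: M ≅ ℤ^2 ⊕ ℤ/2 ⊕ ℤ/4

Derivation:
rank_ℚ(R)=2; free=4−2=2
SNF(R) diag = [2, 4] → torsion [2, 4]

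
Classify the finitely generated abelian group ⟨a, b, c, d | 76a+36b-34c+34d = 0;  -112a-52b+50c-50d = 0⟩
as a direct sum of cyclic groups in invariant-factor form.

rank_ℚ(R)=2; free=4−2=2
SNF(R) diag = [2, 4] → torsion [2, 4]

Answer: M ≅ ℤ^2 ⊕ ℤ/2 ⊕ ℤ/4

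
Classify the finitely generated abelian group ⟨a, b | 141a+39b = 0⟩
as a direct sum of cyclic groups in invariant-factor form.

rank_ℚ(R)=1; free=2−1=1
SNF(R) diag = [3] → torsion [3]

Answer: M ≅ ℤ^1 ⊕ ℤ/3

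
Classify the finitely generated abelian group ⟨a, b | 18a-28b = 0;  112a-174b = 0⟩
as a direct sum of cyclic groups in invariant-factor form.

rank_ℚ(R)=2; free=2−2=0
SNF(R) diag = [2, 2] → torsion [2, 2]

Answer: M ≅ ℤ/2 ⊕ ℤ/2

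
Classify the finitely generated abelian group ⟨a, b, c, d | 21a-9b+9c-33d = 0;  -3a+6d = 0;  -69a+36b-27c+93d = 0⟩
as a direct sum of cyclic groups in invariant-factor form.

rank_ℚ(R)=3; free=4−3=1
SNF(R) diag = [3, 9, 9] → torsion [3, 9, 9]

Answer: M ≅ ℤ^1 ⊕ ℤ/3 ⊕ ℤ/9 ⊕ ℤ/9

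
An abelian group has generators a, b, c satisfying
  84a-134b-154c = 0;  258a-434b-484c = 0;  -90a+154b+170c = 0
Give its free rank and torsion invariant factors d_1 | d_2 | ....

rank_ℚ(R)=3; free=3−3=0
SNF(R) diag = [2, 6, 18] → torsion [2, 6, 18]

Answer: M ≅ ℤ/2 ⊕ ℤ/6 ⊕ ℤ/18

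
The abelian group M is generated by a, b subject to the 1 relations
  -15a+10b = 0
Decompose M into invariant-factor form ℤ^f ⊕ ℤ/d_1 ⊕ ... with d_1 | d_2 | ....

rank_ℚ(R)=1; free=2−1=1
SNF(R) diag = [5] → torsion [5]

Answer: M ≅ ℤ^1 ⊕ ℤ/5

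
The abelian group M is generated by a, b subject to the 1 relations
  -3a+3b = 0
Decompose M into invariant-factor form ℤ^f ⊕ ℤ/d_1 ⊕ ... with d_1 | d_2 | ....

rank_ℚ(R)=1; free=2−1=1
SNF(R) diag = [3] → torsion [3]

Answer: M ≅ ℤ^1 ⊕ ℤ/3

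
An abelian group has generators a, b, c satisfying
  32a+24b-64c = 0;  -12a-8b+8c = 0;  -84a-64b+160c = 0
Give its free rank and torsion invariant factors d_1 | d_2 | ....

Answer: M ≅ ℤ/4 ⊕ ℤ/8 ⊕ ℤ/24

Derivation:
rank_ℚ(R)=3; free=3−3=0
SNF(R) diag = [4, 8, 24] → torsion [4, 8, 24]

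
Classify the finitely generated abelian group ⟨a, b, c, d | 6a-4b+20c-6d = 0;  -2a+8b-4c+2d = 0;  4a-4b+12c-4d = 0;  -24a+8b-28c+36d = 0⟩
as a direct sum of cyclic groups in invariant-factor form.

Answer: M ≅ ℤ/2 ⊕ ℤ/4 ⊕ ℤ/4 ⊕ ℤ/12

Derivation:
rank_ℚ(R)=4; free=4−4=0
SNF(R) diag = [2, 4, 4, 12] → torsion [2, 4, 4, 12]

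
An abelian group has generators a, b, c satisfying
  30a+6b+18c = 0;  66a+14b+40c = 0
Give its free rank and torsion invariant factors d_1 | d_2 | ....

rank_ℚ(R)=2; free=3−2=1
SNF(R) diag = [2, 6] → torsion [2, 6]

Answer: M ≅ ℤ^1 ⊕ ℤ/2 ⊕ ℤ/6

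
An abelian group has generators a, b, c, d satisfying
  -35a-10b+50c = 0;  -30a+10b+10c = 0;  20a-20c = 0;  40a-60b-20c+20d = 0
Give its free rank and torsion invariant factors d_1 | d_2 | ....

Answer: M ≅ ℤ/5 ⊕ ℤ/10 ⊕ ℤ/20 ⊕ ℤ/20

Derivation:
rank_ℚ(R)=4; free=4−4=0
SNF(R) diag = [5, 10, 20, 20] → torsion [5, 10, 20, 20]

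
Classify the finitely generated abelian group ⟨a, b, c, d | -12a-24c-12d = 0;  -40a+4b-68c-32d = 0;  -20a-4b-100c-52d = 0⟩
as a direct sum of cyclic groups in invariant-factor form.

Answer: M ≅ ℤ^1 ⊕ ℤ/4 ⊕ ℤ/12 ⊕ ℤ/24

Derivation:
rank_ℚ(R)=3; free=4−3=1
SNF(R) diag = [4, 12, 24] → torsion [4, 12, 24]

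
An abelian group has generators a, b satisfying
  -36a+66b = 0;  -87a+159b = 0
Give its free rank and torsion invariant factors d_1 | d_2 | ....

rank_ℚ(R)=2; free=2−2=0
SNF(R) diag = [3, 6] → torsion [3, 6]

Answer: M ≅ ℤ/3 ⊕ ℤ/6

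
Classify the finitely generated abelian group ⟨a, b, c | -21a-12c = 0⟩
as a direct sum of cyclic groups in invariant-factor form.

Answer: M ≅ ℤ^2 ⊕ ℤ/3

Derivation:
rank_ℚ(R)=1; free=3−1=2
SNF(R) diag = [3] → torsion [3]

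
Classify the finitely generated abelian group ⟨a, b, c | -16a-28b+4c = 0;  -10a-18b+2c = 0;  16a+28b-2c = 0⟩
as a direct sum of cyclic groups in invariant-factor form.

Answer: M ≅ ℤ/2 ⊕ ℤ/2 ⊕ ℤ/4

Derivation:
rank_ℚ(R)=3; free=3−3=0
SNF(R) diag = [2, 2, 4] → torsion [2, 2, 4]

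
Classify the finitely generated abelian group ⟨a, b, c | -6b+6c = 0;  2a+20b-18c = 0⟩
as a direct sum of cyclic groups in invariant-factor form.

rank_ℚ(R)=2; free=3−2=1
SNF(R) diag = [2, 6] → torsion [2, 6]

Answer: M ≅ ℤ^1 ⊕ ℤ/2 ⊕ ℤ/6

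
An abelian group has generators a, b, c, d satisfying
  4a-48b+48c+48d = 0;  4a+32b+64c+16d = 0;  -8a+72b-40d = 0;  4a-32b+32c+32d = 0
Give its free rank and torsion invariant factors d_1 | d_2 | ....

rank_ℚ(R)=4; free=4−4=0
SNF(R) diag = [4, 8, 16, 48] → torsion [4, 8, 16, 48]

Answer: M ≅ ℤ/4 ⊕ ℤ/8 ⊕ ℤ/16 ⊕ ℤ/48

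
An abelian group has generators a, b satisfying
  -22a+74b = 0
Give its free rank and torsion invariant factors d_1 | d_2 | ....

Answer: M ≅ ℤ^1 ⊕ ℤ/2

Derivation:
rank_ℚ(R)=1; free=2−1=1
SNF(R) diag = [2] → torsion [2]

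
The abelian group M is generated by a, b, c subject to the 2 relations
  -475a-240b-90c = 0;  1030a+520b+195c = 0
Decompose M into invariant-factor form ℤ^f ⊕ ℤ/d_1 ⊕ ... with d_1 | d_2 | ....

rank_ℚ(R)=2; free=3−2=1
SNF(R) diag = [5, 5] → torsion [5, 5]

Answer: M ≅ ℤ^1 ⊕ ℤ/5 ⊕ ℤ/5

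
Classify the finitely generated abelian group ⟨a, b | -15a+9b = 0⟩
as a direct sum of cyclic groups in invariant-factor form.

Answer: M ≅ ℤ^1 ⊕ ℤ/3

Derivation:
rank_ℚ(R)=1; free=2−1=1
SNF(R) diag = [3] → torsion [3]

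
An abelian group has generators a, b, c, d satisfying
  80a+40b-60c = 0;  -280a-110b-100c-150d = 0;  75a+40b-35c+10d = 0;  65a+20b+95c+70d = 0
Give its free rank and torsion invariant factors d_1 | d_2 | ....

Answer: M ≅ ℤ/5 ⊕ ℤ/10 ⊕ ℤ/20 ⊕ ℤ/60

Derivation:
rank_ℚ(R)=4; free=4−4=0
SNF(R) diag = [5, 10, 20, 60] → torsion [5, 10, 20, 60]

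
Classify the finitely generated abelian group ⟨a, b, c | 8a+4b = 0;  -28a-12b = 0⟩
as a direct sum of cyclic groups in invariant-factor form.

rank_ℚ(R)=2; free=3−2=1
SNF(R) diag = [4, 4] → torsion [4, 4]

Answer: M ≅ ℤ^1 ⊕ ℤ/4 ⊕ ℤ/4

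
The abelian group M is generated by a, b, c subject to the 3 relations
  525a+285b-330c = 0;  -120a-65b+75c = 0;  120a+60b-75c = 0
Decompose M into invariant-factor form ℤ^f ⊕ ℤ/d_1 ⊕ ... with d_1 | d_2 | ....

rank_ℚ(R)=3; free=3−3=0
SNF(R) diag = [5, 15, 15] → torsion [5, 15, 15]

Answer: M ≅ ℤ/5 ⊕ ℤ/15 ⊕ ℤ/15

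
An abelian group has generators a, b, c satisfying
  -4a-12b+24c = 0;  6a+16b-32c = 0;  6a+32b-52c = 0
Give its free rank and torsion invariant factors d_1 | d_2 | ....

Answer: M ≅ ℤ/2 ⊕ ℤ/4 ⊕ ℤ/12

Derivation:
rank_ℚ(R)=3; free=3−3=0
SNF(R) diag = [2, 4, 12] → torsion [2, 4, 12]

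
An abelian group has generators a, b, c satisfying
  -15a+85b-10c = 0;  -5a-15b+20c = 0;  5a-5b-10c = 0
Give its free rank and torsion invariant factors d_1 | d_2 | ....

rank_ℚ(R)=3; free=3−3=0
SNF(R) diag = [5, 10, 10] → torsion [5, 10, 10]

Answer: M ≅ ℤ/5 ⊕ ℤ/10 ⊕ ℤ/10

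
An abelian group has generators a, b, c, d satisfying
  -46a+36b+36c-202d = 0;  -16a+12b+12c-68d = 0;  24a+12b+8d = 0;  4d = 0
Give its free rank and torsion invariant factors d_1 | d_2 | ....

Answer: M ≅ ℤ/2 ⊕ ℤ/4 ⊕ ℤ/12 ⊕ ℤ/12

Derivation:
rank_ℚ(R)=4; free=4−4=0
SNF(R) diag = [2, 4, 12, 12] → torsion [2, 4, 12, 12]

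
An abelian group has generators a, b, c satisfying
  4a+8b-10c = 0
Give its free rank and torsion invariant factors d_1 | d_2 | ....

Answer: M ≅ ℤ^2 ⊕ ℤ/2

Derivation:
rank_ℚ(R)=1; free=3−1=2
SNF(R) diag = [2] → torsion [2]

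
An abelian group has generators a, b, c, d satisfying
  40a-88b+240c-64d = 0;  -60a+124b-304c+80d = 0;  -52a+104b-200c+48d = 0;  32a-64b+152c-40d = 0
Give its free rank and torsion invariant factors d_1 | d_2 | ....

Answer: M ≅ ℤ/4 ⊕ ℤ/4 ⊕ ℤ/8 ⊕ ℤ/16

Derivation:
rank_ℚ(R)=4; free=4−4=0
SNF(R) diag = [4, 4, 8, 16] → torsion [4, 4, 8, 16]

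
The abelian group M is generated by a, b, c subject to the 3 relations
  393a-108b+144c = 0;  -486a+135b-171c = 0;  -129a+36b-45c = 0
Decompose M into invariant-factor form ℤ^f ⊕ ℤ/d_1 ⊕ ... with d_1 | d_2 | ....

rank_ℚ(R)=3; free=3−3=0
SNF(R) diag = [3, 9, 9] → torsion [3, 9, 9]

Answer: M ≅ ℤ/3 ⊕ ℤ/9 ⊕ ℤ/9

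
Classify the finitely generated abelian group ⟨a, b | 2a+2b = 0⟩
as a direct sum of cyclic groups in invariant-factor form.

Answer: M ≅ ℤ^1 ⊕ ℤ/2

Derivation:
rank_ℚ(R)=1; free=2−1=1
SNF(R) diag = [2] → torsion [2]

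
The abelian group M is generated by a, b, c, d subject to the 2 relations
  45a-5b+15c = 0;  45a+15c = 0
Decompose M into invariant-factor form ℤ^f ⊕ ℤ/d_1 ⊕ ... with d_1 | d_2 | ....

rank_ℚ(R)=2; free=4−2=2
SNF(R) diag = [5, 15] → torsion [5, 15]

Answer: M ≅ ℤ^2 ⊕ ℤ/5 ⊕ ℤ/15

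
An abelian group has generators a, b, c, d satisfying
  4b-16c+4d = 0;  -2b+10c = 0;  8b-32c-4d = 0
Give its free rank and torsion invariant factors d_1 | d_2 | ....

Answer: M ≅ ℤ^1 ⊕ ℤ/2 ⊕ ℤ/4 ⊕ ℤ/12

Derivation:
rank_ℚ(R)=3; free=4−3=1
SNF(R) diag = [2, 4, 12] → torsion [2, 4, 12]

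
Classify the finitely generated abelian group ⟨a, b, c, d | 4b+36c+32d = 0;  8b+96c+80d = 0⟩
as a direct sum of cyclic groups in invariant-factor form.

Answer: M ≅ ℤ^2 ⊕ ℤ/4 ⊕ ℤ/8

Derivation:
rank_ℚ(R)=2; free=4−2=2
SNF(R) diag = [4, 8] → torsion [4, 8]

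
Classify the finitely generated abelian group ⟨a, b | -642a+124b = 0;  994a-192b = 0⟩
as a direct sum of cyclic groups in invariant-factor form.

Answer: M ≅ ℤ/2 ⊕ ℤ/4

Derivation:
rank_ℚ(R)=2; free=2−2=0
SNF(R) diag = [2, 4] → torsion [2, 4]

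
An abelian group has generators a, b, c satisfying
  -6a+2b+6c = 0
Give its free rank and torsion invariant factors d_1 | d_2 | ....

rank_ℚ(R)=1; free=3−1=2
SNF(R) diag = [2] → torsion [2]

Answer: M ≅ ℤ^2 ⊕ ℤ/2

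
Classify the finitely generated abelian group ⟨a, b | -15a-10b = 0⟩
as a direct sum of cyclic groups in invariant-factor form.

Answer: M ≅ ℤ^1 ⊕ ℤ/5

Derivation:
rank_ℚ(R)=1; free=2−1=1
SNF(R) diag = [5] → torsion [5]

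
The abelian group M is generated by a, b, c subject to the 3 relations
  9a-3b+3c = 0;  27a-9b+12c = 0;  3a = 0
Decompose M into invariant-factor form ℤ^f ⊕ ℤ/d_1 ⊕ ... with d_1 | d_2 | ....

Answer: M ≅ ℤ/3 ⊕ ℤ/3 ⊕ ℤ/3

Derivation:
rank_ℚ(R)=3; free=3−3=0
SNF(R) diag = [3, 3, 3] → torsion [3, 3, 3]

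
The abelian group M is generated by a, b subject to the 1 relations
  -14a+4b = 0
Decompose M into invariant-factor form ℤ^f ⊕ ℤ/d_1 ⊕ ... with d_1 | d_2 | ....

Answer: M ≅ ℤ^1 ⊕ ℤ/2

Derivation:
rank_ℚ(R)=1; free=2−1=1
SNF(R) diag = [2] → torsion [2]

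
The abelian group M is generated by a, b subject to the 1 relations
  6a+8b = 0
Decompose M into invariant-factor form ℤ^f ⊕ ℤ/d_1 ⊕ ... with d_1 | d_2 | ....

Answer: M ≅ ℤ^1 ⊕ ℤ/2

Derivation:
rank_ℚ(R)=1; free=2−1=1
SNF(R) diag = [2] → torsion [2]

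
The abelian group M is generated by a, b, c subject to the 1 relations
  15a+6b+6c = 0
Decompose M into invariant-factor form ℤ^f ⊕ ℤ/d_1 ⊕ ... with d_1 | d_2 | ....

rank_ℚ(R)=1; free=3−1=2
SNF(R) diag = [3] → torsion [3]

Answer: M ≅ ℤ^2 ⊕ ℤ/3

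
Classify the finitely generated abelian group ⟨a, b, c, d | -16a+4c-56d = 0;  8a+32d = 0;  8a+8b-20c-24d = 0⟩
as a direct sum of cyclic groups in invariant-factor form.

rank_ℚ(R)=3; free=4−3=1
SNF(R) diag = [4, 8, 8] → torsion [4, 8, 8]

Answer: M ≅ ℤ^1 ⊕ ℤ/4 ⊕ ℤ/8 ⊕ ℤ/8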